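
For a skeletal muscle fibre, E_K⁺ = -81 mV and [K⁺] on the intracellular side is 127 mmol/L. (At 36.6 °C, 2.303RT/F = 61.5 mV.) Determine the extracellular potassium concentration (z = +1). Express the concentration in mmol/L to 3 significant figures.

Nernst: E = (61.5/1) · log₁₀([out]/[in]), so log₁₀([out]/[in]) = -81.0 × 1 / 61.5 = -1.3171.
[out]/[in] = 10^(-1.3171) = 0.04819.
[out] = 0.04819 × 127 = 6.12 mmol/L.

6.12 mmol/L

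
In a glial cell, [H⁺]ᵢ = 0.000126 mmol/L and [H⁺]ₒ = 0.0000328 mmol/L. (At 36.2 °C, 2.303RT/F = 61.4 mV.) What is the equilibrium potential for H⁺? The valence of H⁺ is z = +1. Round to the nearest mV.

E = (61.4/z) · log₁₀([H⁺]_out/[H⁺]_in) with z = +1.
= (61.4/1) · log₁₀(0.0000328/0.000126) = 61.40 · log₁₀(0.2603)
= 61.40 · (-0.5845) = -35.89 mV

-36 mV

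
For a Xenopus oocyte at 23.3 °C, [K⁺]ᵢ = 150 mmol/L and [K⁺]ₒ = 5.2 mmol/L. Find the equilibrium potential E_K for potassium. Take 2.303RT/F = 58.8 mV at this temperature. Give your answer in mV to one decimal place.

E = (58.8/z) · log₁₀([K⁺]_out/[K⁺]_in) with z = +1.
= (58.8/1) · log₁₀(5.2/150) = 58.80 · log₁₀(0.03467)
= 58.80 · (-1.4601) = -85.85 mV

-85.9 mV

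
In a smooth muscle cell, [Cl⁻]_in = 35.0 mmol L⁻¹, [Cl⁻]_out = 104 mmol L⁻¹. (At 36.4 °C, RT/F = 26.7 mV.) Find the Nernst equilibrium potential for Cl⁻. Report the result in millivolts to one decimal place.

-29.1 mV

E = (26.7/z) · ln([Cl⁻]_out/[Cl⁻]_in) with z = -1.
For an anion, dividing by z = -1 reverses the sign.
= (26.7/-1) · ln(104/35.0) = -26.70 · ln(2.971)
= -26.70 · (1.0890) = -29.08 mV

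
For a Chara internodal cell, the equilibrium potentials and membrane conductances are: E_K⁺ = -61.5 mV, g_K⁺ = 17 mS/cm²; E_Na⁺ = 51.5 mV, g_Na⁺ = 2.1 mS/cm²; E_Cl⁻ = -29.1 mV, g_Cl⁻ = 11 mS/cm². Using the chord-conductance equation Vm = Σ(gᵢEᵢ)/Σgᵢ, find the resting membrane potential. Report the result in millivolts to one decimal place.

-41.8 mV

Σ gᵢEᵢ = 17·(-61.5) + 2.1·(51.5) + 11·(-29.1) = -1257.45
Σ gᵢ = 17 + 2.1 + 11 = 30.1
Vm = -1257.45 / 30.1 = -41.78 mV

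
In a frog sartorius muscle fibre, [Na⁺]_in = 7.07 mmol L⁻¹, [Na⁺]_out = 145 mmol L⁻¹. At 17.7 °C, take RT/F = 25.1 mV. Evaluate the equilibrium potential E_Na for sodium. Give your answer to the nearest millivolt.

76 mV

E = (25.1/z) · ln([Na⁺]_out/[Na⁺]_in) with z = +1.
= (25.1/1) · ln(145/7.07) = 25.10 · ln(20.51)
= 25.10 · (3.0209) = 75.82 mV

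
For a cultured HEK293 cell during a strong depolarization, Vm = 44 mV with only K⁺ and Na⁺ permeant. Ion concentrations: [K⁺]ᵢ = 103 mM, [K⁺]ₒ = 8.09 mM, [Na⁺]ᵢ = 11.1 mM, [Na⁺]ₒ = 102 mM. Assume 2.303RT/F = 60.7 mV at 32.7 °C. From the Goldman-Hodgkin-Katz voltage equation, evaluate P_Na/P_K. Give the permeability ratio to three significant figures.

Let α = P_Na/P_K. GHK: Vm = 60.7·log₁₀[(Kₒ + α·Naₒ)/(Kᵢ + α·Naᵢ)].
10^(Vm/60.7) = 10^(44.0/60.7) = 5.3073
So 5.3073·(Kᵢ + α·Naᵢ) = Kₒ + α·Naₒ → α = (5.3073·103.0 − 8.09) / (102.0 − 5.3073·11.1)
α = (546.7 − 8.09) / (102.0 − 58.91) = 538.6/43.09 = 12.5

12.5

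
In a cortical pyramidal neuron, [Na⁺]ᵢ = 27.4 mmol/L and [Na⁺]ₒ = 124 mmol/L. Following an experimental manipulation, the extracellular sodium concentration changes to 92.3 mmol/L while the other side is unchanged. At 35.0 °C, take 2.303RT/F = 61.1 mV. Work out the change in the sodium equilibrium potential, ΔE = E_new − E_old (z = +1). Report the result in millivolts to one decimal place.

-7.8 mV

E_old = (61.1/1)·log₁₀(124/27.4) = 40.06 mV
E_new = (61.1/1)·log₁₀(92.3/27.4) = 32.23 mV
ΔE = 32.23 − (40.06) = -7.83 mV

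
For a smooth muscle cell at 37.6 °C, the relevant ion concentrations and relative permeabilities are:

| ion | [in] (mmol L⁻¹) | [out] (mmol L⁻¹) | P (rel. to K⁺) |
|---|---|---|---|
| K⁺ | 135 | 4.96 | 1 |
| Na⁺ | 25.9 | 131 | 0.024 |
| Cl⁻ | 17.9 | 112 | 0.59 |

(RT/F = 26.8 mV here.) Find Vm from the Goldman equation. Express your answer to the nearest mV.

-64 mV

Vm = 26.8 · ln[(Σ P·[cation]ₒ + Σ P·[anion]ᵢ) / (Σ P·[cation]ᵢ + Σ P·[anion]ₒ)]
Numerator = 1×4.96 + 0.024×131 + 0.59×17.9 = 18.66
Denominator = 1×135 + 0.024×25.9 + 0.59×112 = 201.7
Vm = 26.8 · ln(0.092538) = 26.8 × (-2.3801) = -63.79 mV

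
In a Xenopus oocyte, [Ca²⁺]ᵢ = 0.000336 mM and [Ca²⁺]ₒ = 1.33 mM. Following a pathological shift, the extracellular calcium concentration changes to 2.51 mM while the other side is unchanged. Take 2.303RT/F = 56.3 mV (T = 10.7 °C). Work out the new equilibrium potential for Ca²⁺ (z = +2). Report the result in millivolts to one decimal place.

109.0 mV

After the shift: [Ca²⁺]_out = 2.51, [Ca²⁺]_in = 0.000336 mM.
E_new = (56.3/2)·log₁₀(2.51/0.000336) = 28.15 · (3.8733) = 109.03 mV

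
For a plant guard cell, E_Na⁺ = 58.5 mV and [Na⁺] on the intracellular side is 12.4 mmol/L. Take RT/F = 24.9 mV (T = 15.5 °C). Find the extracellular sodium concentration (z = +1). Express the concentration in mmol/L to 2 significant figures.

Nernst: E = (24.9/1) · ln([out]/[in]), so ln([out]/[in]) = 58.5 × 1 / 24.9 = 2.3494.
[out]/[in] = e^(2.3494) = 10.48.
[out] = 10.48 × 12.4 = 129.9 mmol/L.

130 mmol/L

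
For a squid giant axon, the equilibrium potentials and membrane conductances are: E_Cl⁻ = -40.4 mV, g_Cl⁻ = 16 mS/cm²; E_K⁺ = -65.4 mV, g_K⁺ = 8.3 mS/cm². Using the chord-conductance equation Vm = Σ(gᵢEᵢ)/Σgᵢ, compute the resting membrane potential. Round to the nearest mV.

-49 mV

Σ gᵢEᵢ = 16·(-40.4) + 8.3·(-65.4) = -1189.22
Σ gᵢ = 16 + 8.3 = 24.3
Vm = -1189.22 / 24.3 = -48.94 mV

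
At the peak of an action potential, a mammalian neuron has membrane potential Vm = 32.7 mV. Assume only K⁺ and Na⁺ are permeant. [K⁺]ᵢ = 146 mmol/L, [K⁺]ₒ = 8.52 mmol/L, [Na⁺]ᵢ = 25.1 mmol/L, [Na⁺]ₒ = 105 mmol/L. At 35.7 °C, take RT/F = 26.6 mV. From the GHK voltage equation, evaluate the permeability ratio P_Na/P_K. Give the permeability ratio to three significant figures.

25.6

Let α = P_Na/P_K. GHK: Vm = 26.6·ln[(Kₒ + α·Naₒ)/(Kᵢ + α·Naᵢ)].
e^(Vm/26.6) = e^(32.7/26.6) = 3.4189
So 3.4189·(Kᵢ + α·Naᵢ) = Kₒ + α·Naₒ → α = (3.4189·146.0 − 8.52) / (105.0 − 3.4189·25.1)
α = (499.2 − 8.52) / (105.0 − 85.81) = 490.6/19.19 = 25.57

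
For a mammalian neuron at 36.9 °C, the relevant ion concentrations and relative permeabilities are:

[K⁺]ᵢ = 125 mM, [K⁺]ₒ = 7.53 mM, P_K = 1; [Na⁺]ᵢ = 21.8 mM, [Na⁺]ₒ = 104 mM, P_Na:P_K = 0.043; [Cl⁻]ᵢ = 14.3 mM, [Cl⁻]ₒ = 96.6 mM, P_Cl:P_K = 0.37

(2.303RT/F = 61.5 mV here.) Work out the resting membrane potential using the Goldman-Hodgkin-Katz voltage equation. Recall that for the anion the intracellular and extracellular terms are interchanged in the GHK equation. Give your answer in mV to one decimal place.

-59.7 mV

Vm = 61.5 · log₁₀[(Σ P·[cation]ₒ + Σ P·[anion]ᵢ) / (Σ P·[cation]ᵢ + Σ P·[anion]ₒ)]
Numerator = 1×7.53 + 0.043×104 + 0.37×14.3 = 17.29
Denominator = 1×125 + 0.043×21.8 + 0.37×96.6 = 161.7
Vm = 61.5 · log₁₀(0.10696) = 61.5 × (-0.9708) = -59.70 mV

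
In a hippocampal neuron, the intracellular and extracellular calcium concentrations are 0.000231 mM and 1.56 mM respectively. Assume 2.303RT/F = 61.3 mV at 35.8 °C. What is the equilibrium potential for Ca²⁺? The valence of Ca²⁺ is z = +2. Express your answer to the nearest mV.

117 mV

E = (61.3/z) · log₁₀([Ca²⁺]_out/[Ca²⁺]_in) with z = +2.
= (61.3/2) · log₁₀(1.56/0.000231) = 30.65 · log₁₀(6753)
= 30.65 · (3.8295) = 117.37 mV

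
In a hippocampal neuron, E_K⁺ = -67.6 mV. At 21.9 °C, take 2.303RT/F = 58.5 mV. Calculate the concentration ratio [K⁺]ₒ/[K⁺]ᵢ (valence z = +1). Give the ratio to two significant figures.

0.070

log₁₀([out]/[in]) = E·z/(58.5) = -67.6 × 1 / 58.5 = -1.1556
[out]/[in] = 10^(-1.1556) = 0.06989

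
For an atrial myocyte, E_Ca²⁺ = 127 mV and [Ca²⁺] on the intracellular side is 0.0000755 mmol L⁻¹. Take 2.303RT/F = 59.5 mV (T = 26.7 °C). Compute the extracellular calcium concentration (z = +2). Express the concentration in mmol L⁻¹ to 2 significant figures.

Nernst: E = (59.5/2) · log₁₀([out]/[in]), so log₁₀([out]/[in]) = 127.0 × 2 / 59.5 = 4.2689.
[out]/[in] = 10^(4.2689) = 1.857e+04.
[out] = 1.857e+04 × 0.0000755 = 1.402 mmol L⁻¹.

1.4 mmol L⁻¹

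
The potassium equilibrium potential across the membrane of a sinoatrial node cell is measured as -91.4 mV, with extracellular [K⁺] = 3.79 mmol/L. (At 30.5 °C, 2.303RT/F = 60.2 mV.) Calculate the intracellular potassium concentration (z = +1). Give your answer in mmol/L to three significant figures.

Nernst: E = (60.2/1) · log₁₀([out]/[in]), so log₁₀([out]/[in]) = -91.4 × 1 / 60.2 = -1.5183.
[out]/[in] = 10^(-1.5183) = 0.03032.
[in] = 3.79 / 0.03032 = 125 mmol/L.

125 mmol/L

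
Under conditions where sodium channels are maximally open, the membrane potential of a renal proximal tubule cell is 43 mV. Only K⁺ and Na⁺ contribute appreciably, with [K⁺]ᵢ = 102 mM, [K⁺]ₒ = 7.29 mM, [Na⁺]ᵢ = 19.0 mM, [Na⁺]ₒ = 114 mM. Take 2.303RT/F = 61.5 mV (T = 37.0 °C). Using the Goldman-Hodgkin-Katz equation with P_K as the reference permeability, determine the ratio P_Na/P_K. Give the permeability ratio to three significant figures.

Let α = P_Na/P_K. GHK: Vm = 61.5·log₁₀[(Kₒ + α·Naₒ)/(Kᵢ + α·Naᵢ)].
10^(Vm/61.5) = 10^(43.0/61.5) = 5.0025
So 5.0025·(Kᵢ + α·Naᵢ) = Kₒ + α·Naₒ → α = (5.0025·102.0 − 7.29) / (114.0 − 5.0025·19.0)
α = (510.3 − 7.29) / (114.0 − 95.05) = 503/18.95 = 26.54

26.5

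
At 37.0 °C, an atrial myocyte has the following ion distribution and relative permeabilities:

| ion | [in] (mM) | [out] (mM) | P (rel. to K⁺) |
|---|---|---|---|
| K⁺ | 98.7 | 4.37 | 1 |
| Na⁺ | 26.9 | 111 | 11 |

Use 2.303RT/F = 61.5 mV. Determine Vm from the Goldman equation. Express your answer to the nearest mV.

30 mV

Vm = 61.5 · log₁₀[(Σ P·[cation]ₒ + Σ P·[anion]ᵢ) / (Σ P·[cation]ᵢ + Σ P·[anion]ₒ)]
Numerator = 1×4.37 + 11×111 = 1225
Denominator = 1×98.7 + 11×26.9 = 394.6
Vm = 61.5 · log₁₀(3.1053) = 61.5 × (0.4921) = 30.26 mV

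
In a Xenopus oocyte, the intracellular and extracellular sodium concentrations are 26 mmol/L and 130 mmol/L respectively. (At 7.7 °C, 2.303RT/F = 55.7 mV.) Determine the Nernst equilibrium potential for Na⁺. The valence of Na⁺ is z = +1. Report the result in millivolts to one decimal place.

38.9 mV

E = (55.7/z) · log₁₀([Na⁺]_out/[Na⁺]_in) with z = +1.
= (55.7/1) · log₁₀(130/26) = 55.70 · log₁₀(5)
= 55.70 · (0.6990) = 38.93 mV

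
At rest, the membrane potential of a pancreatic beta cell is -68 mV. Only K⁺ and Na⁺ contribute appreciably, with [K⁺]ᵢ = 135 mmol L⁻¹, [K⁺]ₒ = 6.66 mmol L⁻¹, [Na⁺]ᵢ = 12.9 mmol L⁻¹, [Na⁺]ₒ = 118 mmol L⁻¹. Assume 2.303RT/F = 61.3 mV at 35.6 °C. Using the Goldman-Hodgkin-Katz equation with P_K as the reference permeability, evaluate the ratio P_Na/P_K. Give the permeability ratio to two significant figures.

0.033

Let α = P_Na/P_K. GHK: Vm = 61.3·log₁₀[(Kₒ + α·Naₒ)/(Kᵢ + α·Naᵢ)].
10^(Vm/61.3) = 10^(-68.0/61.3) = 0.07775
So 0.07775·(Kᵢ + α·Naᵢ) = Kₒ + α·Naₒ → α = (0.07775·135.0 − 6.66) / (118.0 − 0.07775·12.9)
α = (10.5 − 6.66) / (118.0 − 1.003) = 3.836/117 = 0.03279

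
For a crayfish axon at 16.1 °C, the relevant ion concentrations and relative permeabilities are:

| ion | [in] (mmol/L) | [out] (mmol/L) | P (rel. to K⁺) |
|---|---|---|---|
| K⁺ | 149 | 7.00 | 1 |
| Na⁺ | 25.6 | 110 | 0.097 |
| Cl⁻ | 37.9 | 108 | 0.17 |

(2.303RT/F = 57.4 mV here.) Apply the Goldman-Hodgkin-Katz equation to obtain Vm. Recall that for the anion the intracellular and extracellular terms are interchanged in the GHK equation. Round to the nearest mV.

Vm = 57.4 · log₁₀[(Σ P·[cation]ₒ + Σ P·[anion]ᵢ) / (Σ P·[cation]ᵢ + Σ P·[anion]ₒ)]
Numerator = 1×7.00 + 0.097×110 + 0.17×37.9 = 24.11
Denominator = 1×149 + 0.097×25.6 + 0.17×108 = 169.8
Vm = 57.4 · log₁₀(0.14197) = 57.4 × (-0.8478) = -48.66 mV

-49 mV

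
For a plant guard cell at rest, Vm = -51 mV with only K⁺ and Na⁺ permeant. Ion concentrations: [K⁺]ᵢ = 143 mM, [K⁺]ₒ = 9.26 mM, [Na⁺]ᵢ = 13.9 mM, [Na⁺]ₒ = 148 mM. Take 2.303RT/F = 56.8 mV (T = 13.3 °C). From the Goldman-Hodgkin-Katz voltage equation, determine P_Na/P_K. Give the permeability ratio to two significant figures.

0.060

Let α = P_Na/P_K. GHK: Vm = 56.8·log₁₀[(Kₒ + α·Naₒ)/(Kᵢ + α·Naᵢ)].
10^(Vm/56.8) = 10^(-51.0/56.8) = 0.12651
So 0.12651·(Kᵢ + α·Naᵢ) = Kₒ + α·Naₒ → α = (0.12651·143.0 − 9.26) / (148.0 − 0.12651·13.9)
α = (18.09 − 9.26) / (148.0 − 1.758) = 8.83/146.2 = 0.06038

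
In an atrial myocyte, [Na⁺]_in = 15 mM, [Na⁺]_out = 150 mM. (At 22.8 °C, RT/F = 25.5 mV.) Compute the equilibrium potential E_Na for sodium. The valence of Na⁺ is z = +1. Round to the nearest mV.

59 mV

E = (25.5/z) · ln([Na⁺]_out/[Na⁺]_in) with z = +1.
= (25.5/1) · ln(150/15) = 25.50 · ln(10)
= 25.50 · (2.3026) = 58.72 mV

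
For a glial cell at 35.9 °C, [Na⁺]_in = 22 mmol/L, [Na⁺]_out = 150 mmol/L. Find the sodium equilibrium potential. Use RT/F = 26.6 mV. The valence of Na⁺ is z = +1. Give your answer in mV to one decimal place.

E = (26.6/z) · ln([Na⁺]_out/[Na⁺]_in) with z = +1.
= (26.6/1) · ln(150/22) = 26.60 · ln(6.818)
= 26.60 · (1.9196) = 51.06 mV

51.1 mV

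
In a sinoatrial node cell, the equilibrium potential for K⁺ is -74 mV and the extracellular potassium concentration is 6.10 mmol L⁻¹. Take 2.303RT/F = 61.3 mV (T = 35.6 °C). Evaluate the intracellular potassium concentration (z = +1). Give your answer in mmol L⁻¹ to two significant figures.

98 mmol L⁻¹

Nernst: E = (61.3/1) · log₁₀([out]/[in]), so log₁₀([out]/[in]) = -74.0 × 1 / 61.3 = -1.2072.
[out]/[in] = 10^(-1.2072) = 0.06206.
[in] = 6.10 / 0.06206 = 98.29 mmol L⁻¹.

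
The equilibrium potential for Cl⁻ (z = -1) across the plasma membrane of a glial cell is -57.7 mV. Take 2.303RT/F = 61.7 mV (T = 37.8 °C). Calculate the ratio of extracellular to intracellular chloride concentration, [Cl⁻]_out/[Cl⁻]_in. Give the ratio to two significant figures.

log₁₀([out]/[in]) = E·z/(61.7) = -57.7 × -1 / 61.7 = 0.9352
[out]/[in] = 10^(0.9352) = 8.613

8.6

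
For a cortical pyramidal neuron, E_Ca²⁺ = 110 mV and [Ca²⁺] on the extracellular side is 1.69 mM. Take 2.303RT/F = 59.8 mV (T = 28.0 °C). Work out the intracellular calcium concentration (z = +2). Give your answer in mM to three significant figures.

0.000354 mM

Nernst: E = (59.8/2) · log₁₀([out]/[in]), so log₁₀([out]/[in]) = 110.0 × 2 / 59.8 = 3.6789.
[out]/[in] = 10^(3.6789) = 4775.
[in] = 1.69 / 4775 = 0.000354 mM.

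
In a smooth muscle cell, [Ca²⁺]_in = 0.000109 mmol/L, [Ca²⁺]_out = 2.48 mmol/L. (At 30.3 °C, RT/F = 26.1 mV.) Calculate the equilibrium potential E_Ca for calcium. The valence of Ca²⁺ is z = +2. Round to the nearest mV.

131 mV

E = (26.1/z) · ln([Ca²⁺]_out/[Ca²⁺]_in) with z = +2.
= (26.1/2) · ln(2.48/0.000109) = 13.05 · ln(2.275e+04)
= 13.05 · (10.0324) = 130.92 mV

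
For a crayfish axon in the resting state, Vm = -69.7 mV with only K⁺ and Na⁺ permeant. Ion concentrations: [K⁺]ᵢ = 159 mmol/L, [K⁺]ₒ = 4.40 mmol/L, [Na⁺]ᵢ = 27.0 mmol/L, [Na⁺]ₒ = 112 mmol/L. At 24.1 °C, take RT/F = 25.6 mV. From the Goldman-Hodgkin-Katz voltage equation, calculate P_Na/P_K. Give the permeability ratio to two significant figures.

0.055

Let α = P_Na/P_K. GHK: Vm = 25.6·ln[(Kₒ + α·Naₒ)/(Kᵢ + α·Naᵢ)].
e^(Vm/25.6) = e^(-69.7/25.6) = 0.0657
So 0.0657·(Kᵢ + α·Naᵢ) = Kₒ + α·Naₒ → α = (0.0657·159.0 − 4.4) / (112.0 − 0.0657·27.0)
α = (10.45 − 4.4) / (112.0 − 1.774) = 6.046/110.2 = 0.05485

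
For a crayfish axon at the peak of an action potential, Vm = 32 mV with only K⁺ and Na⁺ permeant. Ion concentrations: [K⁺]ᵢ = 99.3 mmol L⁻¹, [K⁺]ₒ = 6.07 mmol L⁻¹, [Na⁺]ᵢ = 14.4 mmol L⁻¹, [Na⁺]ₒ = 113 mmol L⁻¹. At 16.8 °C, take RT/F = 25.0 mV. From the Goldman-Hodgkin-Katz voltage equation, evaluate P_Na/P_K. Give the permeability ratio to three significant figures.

Let α = P_Na/P_K. GHK: Vm = 25.0·ln[(Kₒ + α·Naₒ)/(Kᵢ + α·Naᵢ)].
e^(Vm/25.0) = e^(32.0/25.0) = 3.5966
So 3.5966·(Kᵢ + α·Naᵢ) = Kₒ + α·Naₒ → α = (3.5966·99.3 − 6.07) / (113.0 − 3.5966·14.4)
α = (357.1 − 6.07) / (113.0 − 51.79) = 351.1/61.21 = 5.736

5.74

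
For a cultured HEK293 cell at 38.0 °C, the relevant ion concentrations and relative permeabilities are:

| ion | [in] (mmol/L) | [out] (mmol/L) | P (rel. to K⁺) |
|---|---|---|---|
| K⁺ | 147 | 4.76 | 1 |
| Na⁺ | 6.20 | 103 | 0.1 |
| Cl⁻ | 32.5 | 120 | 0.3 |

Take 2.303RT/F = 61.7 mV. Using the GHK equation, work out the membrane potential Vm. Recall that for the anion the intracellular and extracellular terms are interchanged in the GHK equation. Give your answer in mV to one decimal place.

Vm = 61.7 · log₁₀[(Σ P·[cation]ₒ + Σ P·[anion]ᵢ) / (Σ P·[cation]ᵢ + Σ P·[anion]ₒ)]
Numerator = 1×4.76 + 0.1×103 + 0.3×32.5 = 24.81
Denominator = 1×147 + 0.1×6.20 + 0.3×120 = 183.6
Vm = 61.7 · log₁₀(0.13512) = 61.7 × (-0.8693) = -53.64 mV

-53.6 mV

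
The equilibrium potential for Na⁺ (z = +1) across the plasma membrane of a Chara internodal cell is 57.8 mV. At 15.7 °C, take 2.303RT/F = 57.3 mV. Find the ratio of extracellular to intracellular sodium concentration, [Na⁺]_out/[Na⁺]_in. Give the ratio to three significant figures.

log₁₀([out]/[in]) = E·z/(57.3) = 57.8 × 1 / 57.3 = 1.0087
[out]/[in] = 10^(1.0087) = 10.2

10.2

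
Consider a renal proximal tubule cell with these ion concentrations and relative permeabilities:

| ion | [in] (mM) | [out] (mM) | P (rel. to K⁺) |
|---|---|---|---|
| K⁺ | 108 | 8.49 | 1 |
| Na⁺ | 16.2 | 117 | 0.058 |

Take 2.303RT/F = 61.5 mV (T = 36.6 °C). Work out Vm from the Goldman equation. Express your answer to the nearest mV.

Vm = 61.5 · log₁₀[(Σ P·[cation]ₒ + Σ P·[anion]ᵢ) / (Σ P·[cation]ᵢ + Σ P·[anion]ₒ)]
Numerator = 1×8.49 + 0.058×117 = 15.28
Denominator = 1×108 + 0.058×16.2 = 108.9
Vm = 61.5 · log₁₀(0.14022) = 61.5 × (-0.8532) = -52.47 mV

-52 mV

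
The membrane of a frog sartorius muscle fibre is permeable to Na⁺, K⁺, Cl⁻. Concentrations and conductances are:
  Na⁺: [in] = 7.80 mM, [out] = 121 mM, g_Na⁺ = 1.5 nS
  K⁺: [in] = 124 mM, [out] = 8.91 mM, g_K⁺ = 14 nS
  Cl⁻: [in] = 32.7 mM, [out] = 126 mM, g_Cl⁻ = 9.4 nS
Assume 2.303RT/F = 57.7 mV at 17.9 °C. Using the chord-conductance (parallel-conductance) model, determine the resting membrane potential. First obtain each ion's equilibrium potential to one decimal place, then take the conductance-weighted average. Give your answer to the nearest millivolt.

-46 mV

E_Na⁺ = (57.7/1)·log₁₀(121/7.80) = 68.7 mV
E_K⁺ = (57.7/1)·log₁₀(8.91/124) = -66.0 mV
E_Cl⁻ = (57.7/-1)·log₁₀(126/32.7) = -33.8 mV
Vm = (Σ gᵢEᵢ)/(Σ gᵢ) = (1.5·68.7 + 14·-66.0 + 9.4·-33.8) / (1.5 + 14 + 9.4)
= -1138.67 / 24.9 = -45.73 mV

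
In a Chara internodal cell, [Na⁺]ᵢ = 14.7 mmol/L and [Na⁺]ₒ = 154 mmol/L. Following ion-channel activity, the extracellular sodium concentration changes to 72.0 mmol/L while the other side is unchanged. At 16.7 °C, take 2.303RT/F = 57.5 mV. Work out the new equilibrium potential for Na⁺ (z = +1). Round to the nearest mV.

After the shift: [Na⁺]_out = 72.0, [Na⁺]_in = 14.7 mmol/L.
E_new = (57.5/1)·log₁₀(72.0/14.7) = 57.50 · (0.6900) = 39.68 mV

40 mV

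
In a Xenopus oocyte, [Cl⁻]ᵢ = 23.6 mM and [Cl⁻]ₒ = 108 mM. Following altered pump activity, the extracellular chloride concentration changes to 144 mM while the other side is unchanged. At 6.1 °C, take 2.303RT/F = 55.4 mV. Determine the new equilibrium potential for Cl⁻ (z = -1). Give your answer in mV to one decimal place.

After the shift: [Cl⁻]_out = 144, [Cl⁻]_in = 23.6 mM.
E_new = (55.4/-1)·log₁₀(144/23.6) = -55.40 · (0.7855) = -43.51 mV

-43.5 mV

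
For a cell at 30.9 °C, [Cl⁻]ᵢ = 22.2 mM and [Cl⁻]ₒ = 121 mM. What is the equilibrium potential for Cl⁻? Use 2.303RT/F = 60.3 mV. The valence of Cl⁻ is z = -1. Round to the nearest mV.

E = (60.3/z) · log₁₀([Cl⁻]_out/[Cl⁻]_in) with z = -1.
For an anion, dividing by z = -1 reverses the sign.
= (60.3/-1) · log₁₀(121/22.2) = -60.30 · log₁₀(5.45)
= -60.30 · (0.7364) = -44.41 mV

-44 mV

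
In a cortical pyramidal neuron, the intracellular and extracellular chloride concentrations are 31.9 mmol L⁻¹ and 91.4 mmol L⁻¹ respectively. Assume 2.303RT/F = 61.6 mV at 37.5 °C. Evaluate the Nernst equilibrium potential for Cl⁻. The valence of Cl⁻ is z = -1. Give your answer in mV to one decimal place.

E = (61.6/z) · log₁₀([Cl⁻]_out/[Cl⁻]_in) with z = -1.
For an anion, dividing by z = -1 reverses the sign.
= (61.6/-1) · log₁₀(91.4/31.9) = -61.60 · log₁₀(2.865)
= -61.60 · (0.4572) = -28.16 mV

-28.2 mV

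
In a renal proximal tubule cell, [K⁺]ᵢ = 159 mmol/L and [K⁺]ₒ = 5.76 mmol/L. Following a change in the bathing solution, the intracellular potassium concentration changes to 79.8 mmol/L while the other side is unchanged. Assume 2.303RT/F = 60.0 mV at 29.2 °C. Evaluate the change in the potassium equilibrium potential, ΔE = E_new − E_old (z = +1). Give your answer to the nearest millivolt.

18 mV

E_old = (60.0/1)·log₁₀(5.76/159) = -86.46 mV
E_new = (60.0/1)·log₁₀(5.76/79.8) = -68.49 mV
ΔE = -68.49 − (-86.46) = 17.96 mV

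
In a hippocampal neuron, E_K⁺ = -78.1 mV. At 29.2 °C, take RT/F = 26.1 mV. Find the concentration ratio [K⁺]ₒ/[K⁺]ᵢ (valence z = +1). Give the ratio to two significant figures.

ln([out]/[in]) = E·z/(26.1) = -78.1 × 1 / 26.1 = -2.9923
[out]/[in] = e^(-2.9923) = 0.05017

0.050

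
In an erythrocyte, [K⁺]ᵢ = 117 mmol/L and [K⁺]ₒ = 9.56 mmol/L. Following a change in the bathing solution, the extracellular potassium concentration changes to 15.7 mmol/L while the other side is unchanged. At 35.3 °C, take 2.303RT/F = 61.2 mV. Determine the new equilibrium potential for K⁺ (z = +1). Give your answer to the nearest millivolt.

After the shift: [K⁺]_out = 15.7, [K⁺]_in = 117 mmol/L.
E_new = (61.2/1)·log₁₀(15.7/117) = 61.20 · (-0.8723) = -53.38 mV

-53 mV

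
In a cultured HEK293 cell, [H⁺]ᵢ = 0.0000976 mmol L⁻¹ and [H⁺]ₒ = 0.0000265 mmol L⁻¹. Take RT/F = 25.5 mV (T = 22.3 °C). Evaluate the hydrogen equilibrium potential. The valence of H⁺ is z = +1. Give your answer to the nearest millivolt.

-33 mV

E = (25.5/z) · ln([H⁺]_out/[H⁺]_in) with z = +1.
= (25.5/1) · ln(0.0000265/0.0000976) = 25.50 · ln(0.2715)
= 25.50 · (-1.3037) = -33.25 mV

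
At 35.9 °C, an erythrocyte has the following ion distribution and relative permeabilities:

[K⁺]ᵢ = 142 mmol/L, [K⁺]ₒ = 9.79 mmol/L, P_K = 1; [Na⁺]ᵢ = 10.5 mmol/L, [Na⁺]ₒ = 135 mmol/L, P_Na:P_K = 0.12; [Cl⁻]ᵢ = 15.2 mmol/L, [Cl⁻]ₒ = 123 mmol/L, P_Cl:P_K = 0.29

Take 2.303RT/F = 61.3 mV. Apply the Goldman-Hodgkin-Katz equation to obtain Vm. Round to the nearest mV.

Vm = 61.3 · log₁₀[(Σ P·[cation]ₒ + Σ P·[anion]ᵢ) / (Σ P·[cation]ᵢ + Σ P·[anion]ₒ)]
Numerator = 1×9.79 + 0.12×135 + 0.29×15.2 = 30.4
Denominator = 1×142 + 0.12×10.5 + 0.29×123 = 178.9
Vm = 61.3 · log₁₀(0.16989) = 61.3 × (-0.7698) = -47.19 mV

-47 mV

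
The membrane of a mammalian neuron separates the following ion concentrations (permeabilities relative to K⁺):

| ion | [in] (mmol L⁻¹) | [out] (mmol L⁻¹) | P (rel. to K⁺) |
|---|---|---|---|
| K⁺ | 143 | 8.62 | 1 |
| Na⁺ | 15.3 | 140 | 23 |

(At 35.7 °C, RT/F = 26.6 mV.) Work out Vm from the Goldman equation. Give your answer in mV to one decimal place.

49.9 mV

Vm = 26.6 · ln[(Σ P·[cation]ₒ + Σ P·[anion]ᵢ) / (Σ P·[cation]ᵢ + Σ P·[anion]ₒ)]
Numerator = 1×8.62 + 23×140 = 3229
Denominator = 1×143 + 23×15.3 = 494.9
Vm = 26.6 · ln(6.5238) = 26.6 × (1.8755) = 49.89 mV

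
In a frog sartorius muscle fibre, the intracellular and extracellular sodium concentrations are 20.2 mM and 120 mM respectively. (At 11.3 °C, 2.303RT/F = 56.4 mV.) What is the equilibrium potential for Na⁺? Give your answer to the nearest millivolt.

44 mV

E = (56.4/z) · log₁₀([Na⁺]_out/[Na⁺]_in) with z = +1.
= (56.4/1) · log₁₀(120/20.2) = 56.40 · log₁₀(5.941)
= 56.40 · (0.7738) = 43.64 mV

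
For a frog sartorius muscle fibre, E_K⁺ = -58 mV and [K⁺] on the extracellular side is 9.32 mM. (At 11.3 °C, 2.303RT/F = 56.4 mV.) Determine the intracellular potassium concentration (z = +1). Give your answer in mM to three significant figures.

Nernst: E = (56.4/1) · log₁₀([out]/[in]), so log₁₀([out]/[in]) = -58.0 × 1 / 56.4 = -1.0284.
[out]/[in] = 10^(-1.0284) = 0.09368.
[in] = 9.32 / 0.09368 = 99.49 mM.

99.5 mM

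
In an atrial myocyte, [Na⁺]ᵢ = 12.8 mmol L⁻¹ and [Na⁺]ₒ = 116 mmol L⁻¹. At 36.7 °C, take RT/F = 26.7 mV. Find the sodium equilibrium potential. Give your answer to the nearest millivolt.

E = (26.7/z) · ln([Na⁺]_out/[Na⁺]_in) with z = +1.
= (26.7/1) · ln(116/12.8) = 26.70 · ln(9.062)
= 26.70 · (2.2041) = 58.85 mV

59 mV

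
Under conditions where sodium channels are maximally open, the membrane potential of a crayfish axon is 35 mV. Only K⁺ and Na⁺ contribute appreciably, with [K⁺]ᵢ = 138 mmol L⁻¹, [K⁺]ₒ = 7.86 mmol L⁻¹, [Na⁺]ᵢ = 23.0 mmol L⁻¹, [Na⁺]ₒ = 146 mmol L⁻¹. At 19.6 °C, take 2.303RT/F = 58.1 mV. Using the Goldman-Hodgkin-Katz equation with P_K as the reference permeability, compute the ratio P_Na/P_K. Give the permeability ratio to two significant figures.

Let α = P_Na/P_K. GHK: Vm = 58.1·log₁₀[(Kₒ + α·Naₒ)/(Kᵢ + α·Naᵢ)].
10^(Vm/58.1) = 10^(35.0/58.1) = 4.0032
So 4.0032·(Kᵢ + α·Naᵢ) = Kₒ + α·Naₒ → α = (4.0032·138.0 − 7.86) / (146.0 − 4.0032·23.0)
α = (552.4 − 7.86) / (146.0 − 92.07) = 544.6/53.93 = 10.1

10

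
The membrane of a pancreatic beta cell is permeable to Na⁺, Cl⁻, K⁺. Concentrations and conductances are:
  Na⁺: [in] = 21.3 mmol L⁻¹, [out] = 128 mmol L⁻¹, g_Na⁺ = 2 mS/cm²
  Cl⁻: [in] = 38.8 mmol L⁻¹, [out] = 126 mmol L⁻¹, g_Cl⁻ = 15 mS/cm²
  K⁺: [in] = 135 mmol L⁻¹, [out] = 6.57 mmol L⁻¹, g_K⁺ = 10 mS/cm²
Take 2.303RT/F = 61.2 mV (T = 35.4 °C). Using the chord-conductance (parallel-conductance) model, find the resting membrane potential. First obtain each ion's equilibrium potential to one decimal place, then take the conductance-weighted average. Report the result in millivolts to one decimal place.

-43.6 mV

E_Na⁺ = (61.2/1)·log₁₀(128/21.3) = 47.7 mV
E_Cl⁻ = (61.2/-1)·log₁₀(126/38.8) = -31.3 mV
E_K⁺ = (61.2/1)·log₁₀(6.57/135) = -80.3 mV
Vm = (Σ gᵢEᵢ)/(Σ gᵢ) = (2·47.7 + 15·-31.3 + 10·-80.3) / (2 + 15 + 10)
= -1177.10 / 27 = -43.60 mV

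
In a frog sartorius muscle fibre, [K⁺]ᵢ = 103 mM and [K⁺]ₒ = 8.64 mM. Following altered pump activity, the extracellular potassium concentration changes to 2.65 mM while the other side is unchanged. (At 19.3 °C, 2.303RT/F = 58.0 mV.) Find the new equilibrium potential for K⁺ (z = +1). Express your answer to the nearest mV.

-92 mV

After the shift: [K⁺]_out = 2.65, [K⁺]_in = 103 mM.
E_new = (58.0/1)·log₁₀(2.65/103) = 58.00 · (-1.5896) = -92.20 mV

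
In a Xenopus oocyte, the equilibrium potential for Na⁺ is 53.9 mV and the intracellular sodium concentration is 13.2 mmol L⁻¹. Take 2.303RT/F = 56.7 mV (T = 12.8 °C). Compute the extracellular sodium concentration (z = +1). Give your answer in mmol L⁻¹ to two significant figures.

Nernst: E = (56.7/1) · log₁₀([out]/[in]), so log₁₀([out]/[in]) = 53.9 × 1 / 56.7 = 0.9506.
[out]/[in] = 10^(0.9506) = 8.925.
[out] = 8.925 × 13.2 = 117.8 mmol L⁻¹.

120 mmol L⁻¹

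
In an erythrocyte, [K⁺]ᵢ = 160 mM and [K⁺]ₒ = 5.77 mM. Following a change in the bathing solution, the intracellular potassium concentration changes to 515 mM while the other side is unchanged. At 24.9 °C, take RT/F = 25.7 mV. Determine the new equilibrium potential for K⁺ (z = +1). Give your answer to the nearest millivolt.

After the shift: [K⁺]_out = 5.77, [K⁺]_in = 515 mM.
E_new = (25.7/1)·ln(5.77/515) = 25.70 · (-4.4915) = -115.43 mV

-115 mV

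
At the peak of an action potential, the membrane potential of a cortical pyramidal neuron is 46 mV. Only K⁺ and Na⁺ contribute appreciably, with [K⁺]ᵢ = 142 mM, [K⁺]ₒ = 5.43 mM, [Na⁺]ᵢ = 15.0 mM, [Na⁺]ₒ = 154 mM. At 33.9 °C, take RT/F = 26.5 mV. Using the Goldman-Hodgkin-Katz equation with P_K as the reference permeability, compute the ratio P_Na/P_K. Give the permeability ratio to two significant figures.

12

Let α = P_Na/P_K. GHK: Vm = 26.5·ln[(Kₒ + α·Naₒ)/(Kᵢ + α·Naᵢ)].
e^(Vm/26.5) = e^(46.0/26.5) = 5.6737
So 5.6737·(Kᵢ + α·Naᵢ) = Kₒ + α·Naₒ → α = (5.6737·142.0 − 5.43) / (154.0 − 5.6737·15.0)
α = (805.7 − 5.43) / (154.0 − 85.11) = 800.2/68.89 = 11.62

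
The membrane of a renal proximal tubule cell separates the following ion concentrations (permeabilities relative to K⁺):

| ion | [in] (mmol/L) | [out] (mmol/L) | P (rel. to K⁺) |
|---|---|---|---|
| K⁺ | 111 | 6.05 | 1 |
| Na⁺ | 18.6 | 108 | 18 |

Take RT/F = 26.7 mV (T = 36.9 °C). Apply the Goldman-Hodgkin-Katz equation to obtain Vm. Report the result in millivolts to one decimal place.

39.4 mV

Vm = 26.7 · ln[(Σ P·[cation]ₒ + Σ P·[anion]ᵢ) / (Σ P·[cation]ᵢ + Σ P·[anion]ₒ)]
Numerator = 1×6.05 + 18×108 = 1950
Denominator = 1×111 + 18×18.6 = 445.8
Vm = 26.7 · ln(4.3743) = 26.7 × (1.4757) = 39.40 mV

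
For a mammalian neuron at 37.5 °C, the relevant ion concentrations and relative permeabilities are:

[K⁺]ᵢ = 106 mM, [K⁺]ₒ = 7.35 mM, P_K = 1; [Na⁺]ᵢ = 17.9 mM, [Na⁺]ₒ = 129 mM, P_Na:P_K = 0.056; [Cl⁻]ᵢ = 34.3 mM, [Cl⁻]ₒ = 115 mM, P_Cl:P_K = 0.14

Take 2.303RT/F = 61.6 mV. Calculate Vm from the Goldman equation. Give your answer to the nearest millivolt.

Vm = 61.6 · log₁₀[(Σ P·[cation]ₒ + Σ P·[anion]ᵢ) / (Σ P·[cation]ᵢ + Σ P·[anion]ₒ)]
Numerator = 1×7.35 + 0.056×129 + 0.14×34.3 = 19.38
Denominator = 1×106 + 0.056×17.9 + 0.14×115 = 123.1
Vm = 61.6 · log₁₀(0.1574) = 61.6 × (-0.8030) = -49.46 mV

-49 mV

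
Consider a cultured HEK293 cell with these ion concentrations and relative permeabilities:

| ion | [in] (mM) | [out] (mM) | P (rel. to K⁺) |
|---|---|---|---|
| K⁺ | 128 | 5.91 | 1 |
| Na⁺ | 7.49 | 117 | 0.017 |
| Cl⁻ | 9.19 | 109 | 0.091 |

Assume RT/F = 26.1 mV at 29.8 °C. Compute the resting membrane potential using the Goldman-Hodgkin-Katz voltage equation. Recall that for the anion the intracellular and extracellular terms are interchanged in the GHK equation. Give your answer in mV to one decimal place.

Vm = 26.1 · ln[(Σ P·[cation]ₒ + Σ P·[anion]ᵢ) / (Σ P·[cation]ᵢ + Σ P·[anion]ₒ)]
Numerator = 1×5.91 + 0.017×117 + 0.091×9.19 = 8.735
Denominator = 1×128 + 0.017×7.49 + 0.091×109 = 138
Vm = 26.1 · ln(0.063278) = 26.1 × (-2.7602) = -72.04 mV

-72.0 mV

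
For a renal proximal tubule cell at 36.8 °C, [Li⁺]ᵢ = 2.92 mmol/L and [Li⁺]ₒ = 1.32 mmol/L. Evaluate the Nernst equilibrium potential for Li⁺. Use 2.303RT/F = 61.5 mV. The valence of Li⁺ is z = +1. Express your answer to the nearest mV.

E = (61.5/z) · log₁₀([Li⁺]_out/[Li⁺]_in) with z = +1.
= (61.5/1) · log₁₀(1.32/2.92) = 61.50 · log₁₀(0.4521)
= 61.50 · (-0.3448) = -21.21 mV

-21 mV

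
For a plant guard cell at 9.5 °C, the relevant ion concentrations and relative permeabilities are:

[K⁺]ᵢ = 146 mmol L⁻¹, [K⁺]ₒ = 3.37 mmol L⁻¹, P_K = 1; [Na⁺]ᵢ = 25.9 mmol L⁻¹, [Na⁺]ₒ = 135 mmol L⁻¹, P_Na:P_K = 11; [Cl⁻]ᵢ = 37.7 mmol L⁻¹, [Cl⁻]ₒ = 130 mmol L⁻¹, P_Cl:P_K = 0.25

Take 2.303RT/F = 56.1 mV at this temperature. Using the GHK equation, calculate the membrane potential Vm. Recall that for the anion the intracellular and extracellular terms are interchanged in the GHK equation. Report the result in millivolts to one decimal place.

28.6 mV

Vm = 56.1 · log₁₀[(Σ P·[cation]ₒ + Σ P·[anion]ᵢ) / (Σ P·[cation]ᵢ + Σ P·[anion]ₒ)]
Numerator = 1×3.37 + 11×135 + 0.25×37.7 = 1498
Denominator = 1×146 + 11×25.9 + 0.25×130 = 463.4
Vm = 56.1 · log₁₀(3.2322) = 56.1 × (0.5095) = 28.58 mV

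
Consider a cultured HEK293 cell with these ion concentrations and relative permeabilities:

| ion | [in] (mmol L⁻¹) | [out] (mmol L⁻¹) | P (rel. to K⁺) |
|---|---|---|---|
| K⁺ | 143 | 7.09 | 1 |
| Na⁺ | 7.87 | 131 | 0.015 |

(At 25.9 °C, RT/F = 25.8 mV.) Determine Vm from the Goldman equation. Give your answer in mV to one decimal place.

Vm = 25.8 · ln[(Σ P·[cation]ₒ + Σ P·[anion]ᵢ) / (Σ P·[cation]ᵢ + Σ P·[anion]ₒ)]
Numerator = 1×7.09 + 0.015×131 = 9.055
Denominator = 1×143 + 0.015×7.87 = 143.1
Vm = 25.8 · ln(0.063269) = 25.8 × (-2.7604) = -71.22 mV

-71.2 mV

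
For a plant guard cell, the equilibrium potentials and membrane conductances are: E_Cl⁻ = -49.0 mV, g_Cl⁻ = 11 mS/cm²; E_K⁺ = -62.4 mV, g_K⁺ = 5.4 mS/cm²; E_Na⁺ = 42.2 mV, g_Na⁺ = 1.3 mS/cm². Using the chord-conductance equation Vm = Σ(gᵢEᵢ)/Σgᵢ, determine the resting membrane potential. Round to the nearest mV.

Σ gᵢEᵢ = 11·(-49.0) + 5.4·(-62.4) + 1.3·(42.2) = -821.10
Σ gᵢ = 11 + 5.4 + 1.3 = 17.7
Vm = -821.10 / 17.7 = -46.39 mV

-46 mV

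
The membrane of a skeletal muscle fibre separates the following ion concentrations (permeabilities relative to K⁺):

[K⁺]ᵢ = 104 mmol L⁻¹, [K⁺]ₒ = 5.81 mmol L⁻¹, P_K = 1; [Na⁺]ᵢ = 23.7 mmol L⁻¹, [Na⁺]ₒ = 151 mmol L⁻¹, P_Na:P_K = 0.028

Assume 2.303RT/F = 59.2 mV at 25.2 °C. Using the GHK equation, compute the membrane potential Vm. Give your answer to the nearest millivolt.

Vm = 59.2 · log₁₀[(Σ P·[cation]ₒ + Σ P·[anion]ᵢ) / (Σ P·[cation]ᵢ + Σ P·[anion]ₒ)]
Numerator = 1×5.81 + 0.028×151 = 10.04
Denominator = 1×104 + 0.028×23.7 = 104.7
Vm = 59.2 · log₁₀(0.095907) = 59.2 × (-1.0181) = -60.27 mV

-60 mV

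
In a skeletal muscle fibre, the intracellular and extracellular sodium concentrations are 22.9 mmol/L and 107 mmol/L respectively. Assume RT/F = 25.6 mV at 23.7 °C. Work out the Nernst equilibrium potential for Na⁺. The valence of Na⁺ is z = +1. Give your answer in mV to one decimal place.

39.5 mV

E = (25.6/z) · ln([Na⁺]_out/[Na⁺]_in) with z = +1.
= (25.6/1) · ln(107/22.9) = 25.60 · ln(4.672)
= 25.60 · (1.5417) = 39.47 mV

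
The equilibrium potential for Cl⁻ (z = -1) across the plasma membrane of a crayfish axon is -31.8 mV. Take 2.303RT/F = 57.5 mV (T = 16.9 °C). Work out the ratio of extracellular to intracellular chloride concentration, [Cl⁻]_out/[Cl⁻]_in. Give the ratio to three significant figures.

log₁₀([out]/[in]) = E·z/(57.5) = -31.8 × -1 / 57.5 = 0.5530
[out]/[in] = 10^(0.5530) = 3.573

3.57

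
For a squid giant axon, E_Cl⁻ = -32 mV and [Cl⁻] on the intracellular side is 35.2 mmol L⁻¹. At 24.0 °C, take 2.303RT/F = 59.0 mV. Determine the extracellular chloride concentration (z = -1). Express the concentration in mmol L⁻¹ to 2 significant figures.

Nernst: E = (59.0/-1) · log₁₀([out]/[in]), so log₁₀([out]/[in]) = -32.0 × -1 / 59.0 = 0.5424.
[out]/[in] = 10^(0.5424) = 3.486.
[out] = 3.486 × 35.2 = 122.7 mmol L⁻¹.

120 mmol L⁻¹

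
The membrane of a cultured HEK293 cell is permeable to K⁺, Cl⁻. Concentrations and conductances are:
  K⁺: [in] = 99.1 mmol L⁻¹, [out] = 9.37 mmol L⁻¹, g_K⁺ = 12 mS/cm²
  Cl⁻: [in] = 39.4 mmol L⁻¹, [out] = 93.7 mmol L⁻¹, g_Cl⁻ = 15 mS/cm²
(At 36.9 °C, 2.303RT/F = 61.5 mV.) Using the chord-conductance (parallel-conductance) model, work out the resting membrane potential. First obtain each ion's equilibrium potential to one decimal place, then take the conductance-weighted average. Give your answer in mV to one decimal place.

-40.8 mV

E_K⁺ = (61.5/1)·log₁₀(9.37/99.1) = -63.0 mV
E_Cl⁻ = (61.5/-1)·log₁₀(93.7/39.4) = -23.1 mV
Vm = (Σ gᵢEᵢ)/(Σ gᵢ) = (12·-63.0 + 15·-23.1) / (12 + 15)
= -1102.50 / 27 = -40.83 mV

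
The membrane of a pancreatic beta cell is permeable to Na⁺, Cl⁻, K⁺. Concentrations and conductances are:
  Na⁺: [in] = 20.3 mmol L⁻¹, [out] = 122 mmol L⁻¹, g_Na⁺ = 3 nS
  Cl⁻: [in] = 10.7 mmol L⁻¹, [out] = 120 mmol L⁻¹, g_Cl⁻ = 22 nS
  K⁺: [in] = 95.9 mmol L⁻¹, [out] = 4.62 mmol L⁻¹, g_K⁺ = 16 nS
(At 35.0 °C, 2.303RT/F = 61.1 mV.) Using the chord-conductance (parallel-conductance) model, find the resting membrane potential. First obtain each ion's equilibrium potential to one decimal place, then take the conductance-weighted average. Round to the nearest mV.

E_Na⁺ = (61.1/1)·log₁₀(122/20.3) = 47.6 mV
E_Cl⁻ = (61.1/-1)·log₁₀(120/10.7) = -64.1 mV
E_K⁺ = (61.1/1)·log₁₀(4.62/95.9) = -80.5 mV
Vm = (Σ gᵢEᵢ)/(Σ gᵢ) = (3·47.6 + 22·-64.1 + 16·-80.5) / (3 + 22 + 16)
= -2555.40 / 41 = -62.33 mV

-62 mV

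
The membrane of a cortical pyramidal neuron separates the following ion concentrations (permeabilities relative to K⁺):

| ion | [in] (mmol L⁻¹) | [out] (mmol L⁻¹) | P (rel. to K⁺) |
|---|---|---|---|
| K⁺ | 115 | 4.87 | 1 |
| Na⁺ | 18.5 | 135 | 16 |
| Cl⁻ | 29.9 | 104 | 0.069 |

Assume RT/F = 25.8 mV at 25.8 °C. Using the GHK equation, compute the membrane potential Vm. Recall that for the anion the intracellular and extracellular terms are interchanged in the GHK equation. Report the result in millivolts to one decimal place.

Vm = 25.8 · ln[(Σ P·[cation]ₒ + Σ P·[anion]ᵢ) / (Σ P·[cation]ᵢ + Σ P·[anion]ₒ)]
Numerator = 1×4.87 + 16×135 + 0.069×29.9 = 2167
Denominator = 1×115 + 16×18.5 + 0.069×104 = 418.2
Vm = 25.8 · ln(5.1819) = 25.8 × (1.6452) = 42.45 mV

42.4 mV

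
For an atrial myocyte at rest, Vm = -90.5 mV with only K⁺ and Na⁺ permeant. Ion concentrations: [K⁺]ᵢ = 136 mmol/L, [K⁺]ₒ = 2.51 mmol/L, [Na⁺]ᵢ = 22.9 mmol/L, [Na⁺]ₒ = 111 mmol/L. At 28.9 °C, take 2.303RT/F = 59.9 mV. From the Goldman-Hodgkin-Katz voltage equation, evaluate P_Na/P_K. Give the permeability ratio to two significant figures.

0.015

Let α = P_Na/P_K. GHK: Vm = 59.9·log₁₀[(Kₒ + α·Naₒ)/(Kᵢ + α·Naᵢ)].
10^(Vm/59.9) = 10^(-90.5/59.9) = 0.030842
So 0.030842·(Kᵢ + α·Naᵢ) = Kₒ + α·Naₒ → α = (0.030842·136.0 − 2.51) / (111.0 − 0.030842·22.9)
α = (4.195 − 2.51) / (111.0 − 0.7063) = 1.685/110.3 = 0.01527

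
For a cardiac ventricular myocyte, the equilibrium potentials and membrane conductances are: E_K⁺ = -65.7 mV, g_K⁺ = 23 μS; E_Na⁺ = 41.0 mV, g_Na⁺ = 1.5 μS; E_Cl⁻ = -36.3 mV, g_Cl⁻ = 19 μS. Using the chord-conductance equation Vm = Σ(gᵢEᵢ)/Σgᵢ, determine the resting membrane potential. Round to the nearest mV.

-49 mV

Σ gᵢEᵢ = 23·(-65.7) + 1.5·(41.0) + 19·(-36.3) = -2139.30
Σ gᵢ = 23 + 1.5 + 19 = 43.5
Vm = -2139.30 / 43.5 = -49.18 mV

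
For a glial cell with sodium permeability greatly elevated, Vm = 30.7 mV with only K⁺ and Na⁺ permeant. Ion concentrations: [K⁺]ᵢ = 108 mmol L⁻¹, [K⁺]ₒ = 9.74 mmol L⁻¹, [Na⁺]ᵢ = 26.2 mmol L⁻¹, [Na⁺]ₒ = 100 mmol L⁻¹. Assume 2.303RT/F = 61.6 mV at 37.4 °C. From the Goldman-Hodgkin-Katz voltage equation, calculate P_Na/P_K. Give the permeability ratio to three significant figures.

18.9

Let α = P_Na/P_K. GHK: Vm = 61.6·log₁₀[(Kₒ + α·Naₒ)/(Kᵢ + α·Naᵢ)].
10^(Vm/61.6) = 10^(30.7/61.6) = 3.1505
So 3.1505·(Kᵢ + α·Naᵢ) = Kₒ + α·Naₒ → α = (3.1505·108.0 − 9.74) / (100.0 − 3.1505·26.2)
α = (340.3 − 9.74) / (100.0 − 82.54) = 330.5/17.46 = 18.93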